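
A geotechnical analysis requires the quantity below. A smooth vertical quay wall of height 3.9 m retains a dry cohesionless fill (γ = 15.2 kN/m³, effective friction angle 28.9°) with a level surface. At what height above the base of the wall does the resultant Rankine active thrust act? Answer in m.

K_a = 0.3484.
The pressure distribution is triangular, so the resultant acts at H/3 above the base = 3.9/3 = 1.300 m.

1.30 m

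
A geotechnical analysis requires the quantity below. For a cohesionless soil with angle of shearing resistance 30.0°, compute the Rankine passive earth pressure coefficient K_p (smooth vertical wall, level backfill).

3.00

K_p = (1 + sin φ)/(1 − sin φ) = tan²(45° + 30.0°/2) = 3.000.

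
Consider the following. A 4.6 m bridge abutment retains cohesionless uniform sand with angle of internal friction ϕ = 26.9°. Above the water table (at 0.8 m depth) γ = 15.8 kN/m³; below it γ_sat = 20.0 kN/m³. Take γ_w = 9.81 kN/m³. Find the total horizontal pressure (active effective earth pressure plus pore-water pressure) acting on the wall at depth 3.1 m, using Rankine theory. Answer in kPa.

K_a = (1 − sin φ)/(1 + sin φ) = 0.3770.
γ' = 20.0 − 9.81 = 10.19 kN/m³.
Effective vertical stress at 3.1 m: σ'_v = 15.8×0.8 + 10.19×2.30 = 36.08 kPa.
σ'_h = K_a σ'_v = 0.3770 × 36.08 = 13.60 kPa; u = γ_w × 2.30 = 22.56 kPa.
Total σ_h = 13.60 + 22.56 = 36.16 kPa.

36.2 kPa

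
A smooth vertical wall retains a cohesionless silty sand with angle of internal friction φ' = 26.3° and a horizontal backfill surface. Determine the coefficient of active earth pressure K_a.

K_a = (1 − sin φ)/(1 + sin φ) = (1 − sin 26.3°)/(1 + sin 26.3°) = 0.3859.

0.386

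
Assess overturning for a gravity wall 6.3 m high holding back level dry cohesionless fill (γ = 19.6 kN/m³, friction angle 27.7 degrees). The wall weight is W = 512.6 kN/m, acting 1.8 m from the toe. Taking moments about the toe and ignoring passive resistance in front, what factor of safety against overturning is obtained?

3.09

K_a = tan²(45° − 27.7°/2) = 0.3653.
P_a = ½K_aγH² = 0.5×0.3653×19.6×6.3² = 142.1 kN/m, acting at H/3 = 2.100 m above the base.
Overturning moment M_o = P_a × H/3 = 142.1 × 2.100 = 298.4.
Resisting moment M_r = W × 1.8 = 512.6 × 1.8 = 922.7.
FS_overturning = M_r/M_o = 922.7/298.4 = 3.092.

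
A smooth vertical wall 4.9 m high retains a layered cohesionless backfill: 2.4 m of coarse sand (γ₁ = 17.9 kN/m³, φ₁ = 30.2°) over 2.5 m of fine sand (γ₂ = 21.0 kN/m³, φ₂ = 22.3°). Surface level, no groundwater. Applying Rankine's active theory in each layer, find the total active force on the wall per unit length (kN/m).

K_a1 = tan²(45°−30.2°/2) = 0.3307; K_a2 = tan²(45°−22.3°/2) = 0.4498.
Layer 1: σ at base = K_a1 γ₁ h₁ = 14.20 kPa; P₁ = ½×14.20×2.4 = 17.05.
Layer 2: σ_v at top = γ₁h₁ = 42.96; σ_h top = K_a2×42.96 = 19.33; σ_h base = K_a2×(42.96+21.0×2.5) = 42.94.
P₂ = ½(19.33+42.94)×2.5 = 77.83. Total P_a = 17.05+77.83 = 94.88 kN/m.

94.9 kN/m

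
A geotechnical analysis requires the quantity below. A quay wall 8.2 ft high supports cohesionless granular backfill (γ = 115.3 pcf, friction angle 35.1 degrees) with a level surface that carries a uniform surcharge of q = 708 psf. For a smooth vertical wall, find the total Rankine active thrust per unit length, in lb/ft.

2610 lb/ft

K_a = tan²(45° − φ/2) = 0.2698.
Soil triangle: ½ K_a γ H² = 0.5×0.2698×115.3×8.2² = 1046 lb/ft.
Surcharge rectangle: K_a q H = 0.2698×708×8.2 = 1567 lb/ft.
Total = 1046 + 1567 = 2613 lb/ft.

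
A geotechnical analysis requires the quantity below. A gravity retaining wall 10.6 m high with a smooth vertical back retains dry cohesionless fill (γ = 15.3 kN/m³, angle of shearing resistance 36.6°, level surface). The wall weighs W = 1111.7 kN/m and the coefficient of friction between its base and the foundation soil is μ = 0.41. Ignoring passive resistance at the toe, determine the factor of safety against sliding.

2.10

K_a = tan²(45° − 36.6°/2) = 0.2530.
P_a = ½K_aγH² = 0.5×0.2530×15.3×10.6² = 217.4 kN/m, acting at H/3 = 3.533 m above the base.
FS_sliding = μW / P_a = 0.41×1111.7 / 217.4 = 2.096.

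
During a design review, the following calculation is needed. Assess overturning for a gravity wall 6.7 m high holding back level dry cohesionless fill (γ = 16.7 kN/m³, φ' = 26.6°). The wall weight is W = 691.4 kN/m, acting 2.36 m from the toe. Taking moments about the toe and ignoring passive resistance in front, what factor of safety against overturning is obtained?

5.11

K_a = tan²(45° − 26.6°/2) = 0.3814.
P_a = ½K_aγH² = 0.5×0.3814×16.7×6.7² = 143.0 kN/m, acting at H/3 = 2.233 m above the base.
Overturning moment M_o = P_a × H/3 = 143.0 × 2.233 = 319.3.
Resisting moment M_r = W × 2.36 = 691.4 × 2.36 = 1632.
FS_overturning = M_r/M_o = 1632/319.3 = 5.110.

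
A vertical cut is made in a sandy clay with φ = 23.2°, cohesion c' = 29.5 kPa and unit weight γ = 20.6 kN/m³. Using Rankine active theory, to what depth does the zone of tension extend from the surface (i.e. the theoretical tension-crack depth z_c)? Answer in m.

K_a = tan²(45° − 23.2°/2) = 0.4348; √K_a = 0.6594.
The active pressure is zero where K_a γ z = 2c√K_a, so z_c = 2c/(γ√K_a) = 2×29.5/(20.6×0.6594) = 4.344 m.

4.34 m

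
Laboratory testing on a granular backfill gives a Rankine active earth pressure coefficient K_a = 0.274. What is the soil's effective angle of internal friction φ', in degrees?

34.7°

K_a = tan²(45° − φ/2) ⇒ 45° − φ/2 = arctan(√0.274) = 27.63°.
φ = 2(45° − 27.63°) = 34.74°.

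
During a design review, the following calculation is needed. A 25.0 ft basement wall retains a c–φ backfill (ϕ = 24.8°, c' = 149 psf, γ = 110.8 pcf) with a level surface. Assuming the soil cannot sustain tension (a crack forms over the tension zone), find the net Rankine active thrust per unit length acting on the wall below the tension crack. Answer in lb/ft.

K_a = 0.4090; √K_a = 0.6395.
Tension-crack depth z_c = 2c/(γ√K_a) = 2×149/(110.8×0.6395) = 4.206 ft.
σ_a at base = K_a γ H − 2c√K_a = 0.4090×110.8×25.0 − 2×149×0.6395 = 942.3 psf.
P_a = ½ × 942.3 × (H − z_c) = 0.5×942.3×20.79 = 9798 lb/ft.

9800 lb/ft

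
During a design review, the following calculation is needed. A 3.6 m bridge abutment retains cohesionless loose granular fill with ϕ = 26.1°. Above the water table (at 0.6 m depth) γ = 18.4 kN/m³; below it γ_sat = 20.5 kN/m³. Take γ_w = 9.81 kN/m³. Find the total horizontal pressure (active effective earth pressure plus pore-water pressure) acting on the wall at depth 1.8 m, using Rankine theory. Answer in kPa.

21.1 kPa

K_a = (1 − sin φ)/(1 + sin φ) = 0.3889.
γ' = 20.5 − 9.81 = 10.69 kN/m³.
Effective vertical stress at 1.8 m: σ'_v = 18.4×0.6 + 10.69×1.20 = 23.87 kPa.
σ'_h = K_a σ'_v = 0.3889 × 23.87 = 9.283 kPa; u = γ_w × 1.20 = 11.77 kPa.
Total σ_h = 9.283 + 11.77 = 21.06 kPa.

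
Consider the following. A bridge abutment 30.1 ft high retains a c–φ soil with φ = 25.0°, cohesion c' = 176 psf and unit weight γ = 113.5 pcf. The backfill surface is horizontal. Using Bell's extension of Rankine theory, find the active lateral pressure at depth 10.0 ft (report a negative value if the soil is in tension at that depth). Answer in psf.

236 psf

K_a = (1 − sin φ)/(1 + sin φ) = 0.4059.
σ_a = K_a γ z − 2c√K_a = 0.4059×113.5×10.0 − 2×176×0.6371 = 236.4 psf.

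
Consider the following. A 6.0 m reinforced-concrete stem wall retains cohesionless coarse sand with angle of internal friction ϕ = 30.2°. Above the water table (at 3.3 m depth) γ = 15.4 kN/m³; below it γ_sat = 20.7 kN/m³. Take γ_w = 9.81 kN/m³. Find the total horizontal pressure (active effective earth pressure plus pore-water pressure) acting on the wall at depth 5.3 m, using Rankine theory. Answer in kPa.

K_a = (1 − sin φ)/(1 + sin φ) = 0.3307.
γ' = 20.7 − 9.81 = 10.89 kN/m³.
Effective vertical stress at 5.3 m: σ'_v = 15.4×3.3 + 10.89×2.00 = 72.60 kPa.
σ'_h = K_a σ'_v = 0.3307 × 72.60 = 24.01 kPa; u = γ_w × 2.00 = 19.62 kPa.
Total σ_h = 24.01 + 19.62 = 43.63 kPa.

43.6 kPa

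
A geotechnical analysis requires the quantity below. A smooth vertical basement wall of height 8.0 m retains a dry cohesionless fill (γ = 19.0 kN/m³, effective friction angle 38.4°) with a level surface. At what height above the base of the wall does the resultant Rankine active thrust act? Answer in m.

K_a = 0.2337.
The pressure distribution is triangular, so the resultant acts at H/3 above the base = 8.0/3 = 2.667 m.

2.67 m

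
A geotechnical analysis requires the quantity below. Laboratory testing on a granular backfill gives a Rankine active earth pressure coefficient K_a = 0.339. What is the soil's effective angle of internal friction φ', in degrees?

K_a = tan²(45° − φ/2) ⇒ 45° − φ/2 = arctan(√0.339) = 30.21°.
φ = 2(45° − 30.21°) = 29.58°.

29.6°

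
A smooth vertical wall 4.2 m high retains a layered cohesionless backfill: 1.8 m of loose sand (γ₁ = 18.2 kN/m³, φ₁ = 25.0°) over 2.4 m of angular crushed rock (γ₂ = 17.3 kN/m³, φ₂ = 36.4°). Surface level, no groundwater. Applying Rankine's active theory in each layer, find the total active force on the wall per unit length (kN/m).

44.7 kN/m

K_a1 = tan²(45°−25.0°/2) = 0.4059; K_a2 = tan²(45°−36.4°/2) = 0.2552.
Layer 1: σ at base = K_a1 γ₁ h₁ = 13.30 kPa; P₁ = ½×13.30×1.8 = 11.97.
Layer 2: σ_v at top = γ₁h₁ = 32.76; σ_h top = K_a2×32.76 = 8.359; σ_h base = K_a2×(32.76+17.3×2.4) = 18.95.
P₂ = ½(8.359+18.95)×2.4 = 32.78. Total P_a = 11.97+32.78 = 44.74 kN/m.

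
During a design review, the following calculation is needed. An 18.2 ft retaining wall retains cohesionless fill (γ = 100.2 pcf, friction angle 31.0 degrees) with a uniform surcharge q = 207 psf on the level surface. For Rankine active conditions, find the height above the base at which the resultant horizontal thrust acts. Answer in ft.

K_a = 0.3201.
Triangular part P₁ = ½K_aγH² = 5312 at H/3 = 6.067 ft; rectangular part P₂ = K_a q H = 1206 at H/2 = 9.100 ft.
ȳ = (P₁·6.067 + P₂·9.100)/(P₁+P₂) = 6.628 ft.

6.63 ft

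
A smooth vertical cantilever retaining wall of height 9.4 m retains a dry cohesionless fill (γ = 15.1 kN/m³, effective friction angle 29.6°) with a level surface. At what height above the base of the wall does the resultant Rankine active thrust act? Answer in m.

K_a = 0.3387.
The pressure distribution is triangular, so the resultant acts at H/3 above the base = 9.4/3 = 3.133 m.

3.13 m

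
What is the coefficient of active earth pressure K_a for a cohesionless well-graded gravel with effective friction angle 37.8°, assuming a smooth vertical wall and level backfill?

0.240

K_a = (1 − sin φ)/(1 + sin φ) = (1 − sin 37.8°)/(1 + sin 37.8°) = 0.2400.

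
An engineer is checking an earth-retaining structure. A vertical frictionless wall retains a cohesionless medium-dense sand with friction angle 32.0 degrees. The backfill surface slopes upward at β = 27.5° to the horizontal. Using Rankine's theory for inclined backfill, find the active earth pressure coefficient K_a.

0.485

K_a = cos β · (cos β − √(cos²β − cos²φ)) / (cos β + √(cos²β − cos²φ)).
cos β = 0.8870, cos φ = 0.8480, √(cos²β − cos²φ) = 0.2600.
K_a = 0.8870 × (0.8870 − 0.2600)/(0.8870 + 0.2600) = 0.4849.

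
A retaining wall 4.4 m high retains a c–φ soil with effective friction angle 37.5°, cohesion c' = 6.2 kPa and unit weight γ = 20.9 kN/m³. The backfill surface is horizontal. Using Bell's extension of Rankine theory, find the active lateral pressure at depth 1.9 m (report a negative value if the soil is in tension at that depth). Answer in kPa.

K_a = (1 − sin φ)/(1 + sin φ) = 0.2432.
σ_a = K_a γ z − 2c√K_a = 0.2432×20.9×1.9 − 2×6.2×0.4931 = 3.542 kPa.

3.54 kPa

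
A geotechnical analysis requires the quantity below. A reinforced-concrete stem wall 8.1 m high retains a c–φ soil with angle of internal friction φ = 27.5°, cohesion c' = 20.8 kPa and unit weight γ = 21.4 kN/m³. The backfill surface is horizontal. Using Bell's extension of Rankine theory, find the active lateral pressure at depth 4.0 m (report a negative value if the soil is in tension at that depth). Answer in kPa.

6.28 kPa

K_a = (1 − sin φ)/(1 + sin φ) = 0.3682.
σ_a = K_a γ z − 2c√K_a = 0.3682×21.4×4.0 − 2×20.8×0.6068 = 6.277 kPa.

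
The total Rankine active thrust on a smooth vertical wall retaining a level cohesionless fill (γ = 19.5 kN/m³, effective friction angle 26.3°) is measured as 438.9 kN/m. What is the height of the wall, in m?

K_a = 0.3859. P_a = ½ K_a γ H² ⇒ H = √(2P_a/(K_a γ)).
H = √(2×438.9/(0.3859×19.5)) = 10.80 m.

10.8 m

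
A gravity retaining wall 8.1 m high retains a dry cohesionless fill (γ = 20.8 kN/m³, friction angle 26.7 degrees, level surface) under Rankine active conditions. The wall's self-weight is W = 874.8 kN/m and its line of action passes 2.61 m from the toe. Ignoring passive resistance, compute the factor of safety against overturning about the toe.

3.26

K_a = tan²(45° − 26.7°/2) = 0.3800.
P_a = ½K_aγH² = 0.5×0.3800×20.8×8.1² = 259.3 kN/m, acting at H/3 = 2.700 m above the base.
Overturning moment M_o = P_a × H/3 = 259.3 × 2.700 = 700.0.
Resisting moment M_r = W × 2.61 = 874.8 × 2.61 = 2283.
FS_overturning = M_r/M_o = 2283/700.0 = 3.262.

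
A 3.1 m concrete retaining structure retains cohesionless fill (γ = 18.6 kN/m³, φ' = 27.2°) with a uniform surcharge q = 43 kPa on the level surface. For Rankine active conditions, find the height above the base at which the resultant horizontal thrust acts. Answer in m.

1.34 m

K_a = 0.3726.
Triangular part P₁ = ½K_aγH² = 33.30 at H/3 = 1.033 m; rectangular part P₂ = K_a q H = 49.67 at H/2 = 1.550 m.
ȳ = (P₁·1.033 + P₂·1.550)/(P₁+P₂) = 1.343 m.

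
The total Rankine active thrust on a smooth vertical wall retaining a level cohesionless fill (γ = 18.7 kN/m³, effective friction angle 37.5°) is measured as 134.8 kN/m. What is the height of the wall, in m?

K_a = 0.2432. P_a = ½ K_a γ H² ⇒ H = √(2P_a/(K_a γ)).
H = √(2×134.8/(0.2432×18.7)) = 7.700 m.

7.70 m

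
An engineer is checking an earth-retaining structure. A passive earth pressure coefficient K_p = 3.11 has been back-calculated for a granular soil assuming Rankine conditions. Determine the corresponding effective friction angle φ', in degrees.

K_p = (1+sin φ)/(1−sin φ) ⇒ sin φ = (K_p − 1)/(K_p + 1) = 0.5134.
φ = arcsin(0.5134) = 30.89°.

30.9°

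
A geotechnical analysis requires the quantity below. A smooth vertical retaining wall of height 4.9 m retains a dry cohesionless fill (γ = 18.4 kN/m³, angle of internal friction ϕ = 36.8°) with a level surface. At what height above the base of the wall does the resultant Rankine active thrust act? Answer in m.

1.63 m

K_a = 0.2508.
The pressure distribution is triangular, so the resultant acts at H/3 above the base = 4.9/3 = 1.633 m.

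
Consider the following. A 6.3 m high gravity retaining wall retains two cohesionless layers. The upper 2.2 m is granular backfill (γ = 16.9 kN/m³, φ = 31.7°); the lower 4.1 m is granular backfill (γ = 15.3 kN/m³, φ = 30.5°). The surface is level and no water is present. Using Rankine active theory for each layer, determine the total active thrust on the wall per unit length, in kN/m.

K_a1 = tan²(45°−31.7°/2) = 0.3111; K_a2 = tan²(45°−30.5°/2) = 0.3267.
Layer 1: σ at base = K_a1 γ₁ h₁ = 11.57 kPa; P₁ = ½×11.57×2.2 = 12.72.
Layer 2: σ_v at top = γ₁h₁ = 37.18; σ_h top = K_a2×37.18 = 12.15; σ_h base = K_a2×(37.18+15.3×4.1) = 32.64.
P₂ = ½(12.15+32.64)×4.1 = 91.80. Total P_a = 12.72+91.80 = 104.5 kN/m.

105 kN/m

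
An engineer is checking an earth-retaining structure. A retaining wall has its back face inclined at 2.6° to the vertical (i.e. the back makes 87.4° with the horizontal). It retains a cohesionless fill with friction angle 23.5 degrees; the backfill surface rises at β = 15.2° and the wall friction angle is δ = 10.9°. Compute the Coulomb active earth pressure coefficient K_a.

0.538

K_a = sin²(α+φ) / [sin²α · sin(α−δ) · (1 + √{sin(φ+δ)sin(φ−β) / (sin(α−δ)sin(α+β))})²].
With α = 87.4°, φ = 23.5°, δ = 10.9°, β = 15.2°: K_a = 0.5378.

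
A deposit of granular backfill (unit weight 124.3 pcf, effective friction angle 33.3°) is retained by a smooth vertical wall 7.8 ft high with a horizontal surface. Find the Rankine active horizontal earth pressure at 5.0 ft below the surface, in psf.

K_a = (1 − sin φ)/(1 + sin φ) = 0.2911.
σ_h = K_a γ z = 0.2911 × 124.3 × 5.0 = 180.9 psf.

181 psf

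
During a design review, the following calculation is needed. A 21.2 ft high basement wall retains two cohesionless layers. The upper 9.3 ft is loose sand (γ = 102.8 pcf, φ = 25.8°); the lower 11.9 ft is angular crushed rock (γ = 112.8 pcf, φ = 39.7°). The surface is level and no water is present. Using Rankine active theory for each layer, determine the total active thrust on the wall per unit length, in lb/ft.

6020 lb/ft

K_a1 = tan²(45°−25.8°/2) = 0.3935; K_a2 = tan²(45°−39.7°/2) = 0.2204.
Layer 1: σ at base = K_a1 γ₁ h₁ = 376.2 psf; P₁ = ½×376.2×9.3 = 1749.
Layer 2: σ_v at top = γ₁h₁ = 956.0; σ_h top = K_a2×956.0 = 210.7; σ_h base = K_a2×(956.0+112.8×11.9) = 506.6.
P₂ = ½(210.7+506.6)×11.9 = 4268. Total P_a = 1749+4268 = 6018 lb/ft.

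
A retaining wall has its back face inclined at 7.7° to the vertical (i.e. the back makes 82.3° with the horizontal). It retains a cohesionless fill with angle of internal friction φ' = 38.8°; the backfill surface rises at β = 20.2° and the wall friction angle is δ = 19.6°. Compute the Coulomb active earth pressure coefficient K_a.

0.345

K_a = sin²(α+φ) / [sin²α · sin(α−δ) · (1 + √{sin(φ+δ)sin(φ−β) / (sin(α−δ)sin(α+β))})²].
With α = 82.3°, φ = 38.8°, δ = 19.6°, β = 20.2°: K_a = 0.3454.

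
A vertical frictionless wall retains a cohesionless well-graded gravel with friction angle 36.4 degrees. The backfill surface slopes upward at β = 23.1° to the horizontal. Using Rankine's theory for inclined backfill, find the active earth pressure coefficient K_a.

0.320

K_a = cos β · (cos β − √(cos²β − cos²φ)) / (cos β + √(cos²β − cos²φ)).
cos β = 0.9198, cos φ = 0.8049, √(cos²β − cos²φ) = 0.4452.
K_a = 0.9198 × (0.9198 − 0.4452)/(0.9198 + 0.4452) = 0.3198.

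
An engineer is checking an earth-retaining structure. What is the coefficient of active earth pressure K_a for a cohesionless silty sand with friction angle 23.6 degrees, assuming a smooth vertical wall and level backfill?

0.428

K_a = (1 − sin φ)/(1 + sin φ) = (1 − sin 23.6°)/(1 + sin 23.6°) = 0.4282.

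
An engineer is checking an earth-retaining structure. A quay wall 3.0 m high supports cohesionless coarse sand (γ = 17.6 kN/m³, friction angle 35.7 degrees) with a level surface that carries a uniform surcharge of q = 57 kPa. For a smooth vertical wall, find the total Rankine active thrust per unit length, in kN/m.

K_a = tan²(45° − φ/2) = 0.2630.
Soil triangle: ½ K_a γ H² = 0.5×0.2630×17.6×3.0² = 20.83 kN/m.
Surcharge rectangle: K_a q H = 0.2630×57×3.0 = 44.97 kN/m.
Total = 20.83 + 44.97 = 65.80 kN/m.

65.8 kN/m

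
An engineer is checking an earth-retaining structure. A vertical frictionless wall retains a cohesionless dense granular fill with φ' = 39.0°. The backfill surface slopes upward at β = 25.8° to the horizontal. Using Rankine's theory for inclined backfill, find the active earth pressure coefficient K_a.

K_a = cos β · (cos β − √(cos²β − cos²φ)) / (cos β + √(cos²β − cos²φ)).
cos β = 0.9003, cos φ = 0.7771, √(cos²β − cos²φ) = 0.4546.
K_a = 0.9003 × (0.9003 − 0.4546)/(0.9003 + 0.4546) = 0.2962.

0.296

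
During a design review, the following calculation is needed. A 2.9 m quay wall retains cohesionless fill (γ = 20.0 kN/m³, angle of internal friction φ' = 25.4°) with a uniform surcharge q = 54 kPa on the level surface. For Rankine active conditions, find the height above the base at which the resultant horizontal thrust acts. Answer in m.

1.28 m

K_a = 0.3996.
Triangular part P₁ = ½K_aγH² = 33.61 at H/3 = 0.9667 m; rectangular part P₂ = K_a q H = 62.58 at H/2 = 1.450 m.
ȳ = (P₁·0.9667 + P₂·1.450)/(P₁+P₂) = 1.281 m.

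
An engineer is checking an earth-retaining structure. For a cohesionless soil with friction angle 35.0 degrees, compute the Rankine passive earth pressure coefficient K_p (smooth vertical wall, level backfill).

3.69

K_p = (1 + sin φ)/(1 − sin φ) = tan²(45° + 35.0°/2) = 3.690.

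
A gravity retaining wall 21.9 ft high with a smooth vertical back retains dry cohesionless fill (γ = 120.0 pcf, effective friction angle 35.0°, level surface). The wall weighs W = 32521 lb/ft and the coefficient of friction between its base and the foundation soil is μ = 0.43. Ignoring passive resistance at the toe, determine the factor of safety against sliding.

K_a = tan²(45° − 35.0°/2) = 0.2710.
P_a = ½K_aγH² = 0.5×0.2710×120.0×21.9² = 7798 lb/ft, acting at H/3 = 7.300 ft above the base.
FS_sliding = μW / P_a = 0.43×32521 / 7798 = 1.793.

1.79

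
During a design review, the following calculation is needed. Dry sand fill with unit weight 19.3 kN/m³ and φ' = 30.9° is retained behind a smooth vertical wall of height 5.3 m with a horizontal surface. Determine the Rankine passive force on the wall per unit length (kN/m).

K_p = tan²(45° + φ/2) = 3.111.
P_p = ½ K_p γ H² = 0.5 × 3.111 × 19.3 × 5.3² = 843.4 kN/m.

843 kN/m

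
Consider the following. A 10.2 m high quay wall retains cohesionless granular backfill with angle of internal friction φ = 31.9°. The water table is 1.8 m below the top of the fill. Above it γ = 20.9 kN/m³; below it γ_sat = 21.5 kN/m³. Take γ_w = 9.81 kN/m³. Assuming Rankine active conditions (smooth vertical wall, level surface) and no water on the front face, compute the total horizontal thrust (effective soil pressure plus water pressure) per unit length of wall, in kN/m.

581 kN/m

K_a = tan²(45° − φ/2) = 0.3085.
γ' = 21.5 − 9.81 = 11.69 kN/m³. Depth below WT = 8.4 m.
σ'_h at WT = K_a γ d_w = 11.61 kPa; at base = 11.61 + K_a γ' × 8.4 = 41.90 kPa.
P₁ (0–1.8 m) = ½×11.61×1.8 = 10.45. P₂ (1.8–10.2 m) = ½(11.61+41.90)×8.4 = 224.7.
P_w = ½ γ_w h₂² = 0.5×9.81×8.4² = 346.1. Total = 10.45+224.7+346.1 = 581.3 kN/m.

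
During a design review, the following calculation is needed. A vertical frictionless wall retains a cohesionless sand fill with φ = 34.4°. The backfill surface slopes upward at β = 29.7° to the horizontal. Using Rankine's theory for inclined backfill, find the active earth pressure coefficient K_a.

0.455

K_a = cos β · (cos β − √(cos²β − cos²φ)) / (cos β + √(cos²β − cos²φ)).
cos β = 0.8686, cos φ = 0.8251, √(cos²β − cos²φ) = 0.2715.
K_a = 0.8686 × (0.8686 − 0.2715)/(0.8686 + 0.2715) = 0.4549.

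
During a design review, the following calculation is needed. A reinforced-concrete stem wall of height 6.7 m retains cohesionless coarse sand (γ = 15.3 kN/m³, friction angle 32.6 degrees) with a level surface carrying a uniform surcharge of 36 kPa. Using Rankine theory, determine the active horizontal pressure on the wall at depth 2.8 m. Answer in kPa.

23.6 kPa

K_a = (1 − sin φ)/(1 + sin φ) = 0.2997.
σ_v = γz + q = 15.3 × 2.8 + 36 = 78.84 kPa.
σ_h = K_a σ_v = 0.2997 × 78.84 = 23.63 kPa.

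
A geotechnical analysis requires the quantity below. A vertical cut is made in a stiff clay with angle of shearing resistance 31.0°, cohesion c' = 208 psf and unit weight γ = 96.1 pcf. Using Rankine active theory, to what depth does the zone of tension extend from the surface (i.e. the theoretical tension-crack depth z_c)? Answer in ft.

7.65 ft

K_a = tan²(45° − 31.0°/2) = 0.3201; √K_a = 0.5658.
The active pressure is zero where K_a γ z = 2c√K_a, so z_c = 2c/(γ√K_a) = 2×208/(96.1×0.5658) = 7.651 ft.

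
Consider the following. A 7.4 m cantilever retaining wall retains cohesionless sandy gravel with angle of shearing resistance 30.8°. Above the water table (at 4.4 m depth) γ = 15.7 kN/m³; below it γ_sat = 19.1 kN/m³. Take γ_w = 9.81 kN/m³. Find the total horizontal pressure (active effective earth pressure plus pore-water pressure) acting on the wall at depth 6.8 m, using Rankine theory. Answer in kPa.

53.0 kPa

K_a = (1 − sin φ)/(1 + sin φ) = 0.3227.
γ' = 19.1 − 9.81 = 9.290 kN/m³.
Effective vertical stress at 6.8 m: σ'_v = 15.7×4.4 + 9.290×2.40 = 91.38 kPa.
σ'_h = K_a σ'_v = 0.3227 × 91.38 = 29.49 kPa; u = γ_w × 2.40 = 23.54 kPa.
Total σ_h = 29.49 + 23.54 = 53.03 kPa.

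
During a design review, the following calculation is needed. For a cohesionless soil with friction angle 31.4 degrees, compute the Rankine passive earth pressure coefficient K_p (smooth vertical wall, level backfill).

K_p = (1 + sin φ)/(1 − sin φ) = tan²(45° + 31.4°/2) = 3.175.

3.18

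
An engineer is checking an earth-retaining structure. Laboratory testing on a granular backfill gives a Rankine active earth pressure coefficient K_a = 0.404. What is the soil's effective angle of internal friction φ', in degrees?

25.1°

K_a = tan²(45° − φ/2) ⇒ 45° − φ/2 = arctan(√0.404) = 32.44°.
φ = 2(45° − 32.44°) = 25.12°.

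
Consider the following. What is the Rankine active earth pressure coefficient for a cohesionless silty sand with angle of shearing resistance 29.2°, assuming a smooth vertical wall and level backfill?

K_a = (1 − sin φ)/(1 + sin φ) = (1 − sin 29.2°)/(1 + sin 29.2°) = 0.3442.

0.344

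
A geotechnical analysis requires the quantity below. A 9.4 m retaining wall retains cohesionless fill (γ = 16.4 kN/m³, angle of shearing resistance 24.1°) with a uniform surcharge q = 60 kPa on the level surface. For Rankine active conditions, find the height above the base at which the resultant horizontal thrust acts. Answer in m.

K_a = 0.4201.
Triangular part P₁ = ½K_aγH² = 304.4 at H/3 = 3.133 m; rectangular part P₂ = K_a q H = 236.9 at H/2 = 4.700 m.
ȳ = (P₁·3.133 + P₂·4.700)/(P₁+P₂) = 3.819 m.

3.82 m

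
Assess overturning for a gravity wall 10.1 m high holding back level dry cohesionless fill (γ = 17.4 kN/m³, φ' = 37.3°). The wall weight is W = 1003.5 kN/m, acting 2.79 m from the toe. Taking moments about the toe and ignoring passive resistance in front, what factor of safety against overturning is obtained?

3.82

K_a = tan²(45° − 37.3°/2) = 0.2453.
P_a = ½K_aγH² = 0.5×0.2453×17.4×10.1² = 217.7 kN/m, acting at H/3 = 3.367 m above the base.
Overturning moment M_o = P_a × H/3 = 217.7 × 3.367 = 733.0.
Resisting moment M_r = W × 2.79 = 1003.5 × 2.79 = 2800.
FS_overturning = M_r/M_o = 2800/733.0 = 3.819.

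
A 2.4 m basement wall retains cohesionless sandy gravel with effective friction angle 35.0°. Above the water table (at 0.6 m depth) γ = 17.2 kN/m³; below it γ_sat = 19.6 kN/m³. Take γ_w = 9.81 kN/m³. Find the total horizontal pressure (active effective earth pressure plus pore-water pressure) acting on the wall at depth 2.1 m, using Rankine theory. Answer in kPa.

K_a = (1 − sin φ)/(1 + sin φ) = 0.2710.
γ' = 19.6 − 9.81 = 9.790 kN/m³.
Effective vertical stress at 2.1 m: σ'_v = 17.2×0.6 + 9.790×1.50 = 25.01 kPa.
σ'_h = K_a σ'_v = 0.2710 × 25.01 = 6.776 kPa; u = γ_w × 1.50 = 14.71 kPa.
Total σ_h = 6.776 + 14.71 = 21.49 kPa.

21.5 kPa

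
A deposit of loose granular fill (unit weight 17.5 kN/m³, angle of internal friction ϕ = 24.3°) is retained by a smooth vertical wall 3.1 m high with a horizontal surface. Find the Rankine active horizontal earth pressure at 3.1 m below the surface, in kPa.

K_a = (1 − sin φ)/(1 + sin φ) = 0.4169.
σ_h = K_a γ z = 0.4169 × 17.5 × 3.1 = 22.62 kPa.

22.6 kPa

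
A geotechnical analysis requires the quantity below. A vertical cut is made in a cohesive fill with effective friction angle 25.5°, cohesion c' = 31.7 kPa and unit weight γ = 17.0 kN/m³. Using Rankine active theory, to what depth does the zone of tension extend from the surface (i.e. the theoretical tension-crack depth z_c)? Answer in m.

5.91 m

K_a = tan²(45° − 25.5°/2) = 0.3981; √K_a = 0.6310.
The active pressure is zero where K_a γ z = 2c√K_a, so z_c = 2c/(γ√K_a) = 2×31.7/(17.0×0.6310) = 5.911 m.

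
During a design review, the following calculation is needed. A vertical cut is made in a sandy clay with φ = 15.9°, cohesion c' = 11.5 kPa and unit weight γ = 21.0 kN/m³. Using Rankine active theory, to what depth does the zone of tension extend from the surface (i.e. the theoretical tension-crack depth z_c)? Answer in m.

1.45 m

K_a = tan²(45° − 15.9°/2) = 0.5699; √K_a = 0.7549.
The active pressure is zero where K_a γ z = 2c√K_a, so z_c = 2c/(γ√K_a) = 2×11.5/(21.0×0.7549) = 1.451 m.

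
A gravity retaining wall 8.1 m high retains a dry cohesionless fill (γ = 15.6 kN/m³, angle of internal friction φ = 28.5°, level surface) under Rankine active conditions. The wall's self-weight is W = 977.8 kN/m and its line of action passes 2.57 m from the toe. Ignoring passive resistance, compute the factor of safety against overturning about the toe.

5.14

K_a = tan²(45° − 28.5°/2) = 0.3540.
P_a = ½K_aγH² = 0.5×0.3540×15.6×8.1² = 181.1 kN/m, acting at H/3 = 2.700 m above the base.
Overturning moment M_o = P_a × H/3 = 181.1 × 2.700 = 489.1.
Resisting moment M_r = W × 2.57 = 977.8 × 2.57 = 2513.
FS_overturning = M_r/M_o = 2513/489.1 = 5.138.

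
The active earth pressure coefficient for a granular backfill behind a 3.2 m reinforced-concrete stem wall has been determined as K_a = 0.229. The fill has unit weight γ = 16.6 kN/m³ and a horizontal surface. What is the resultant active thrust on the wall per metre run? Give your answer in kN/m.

19.5 kN/m

P = ½ K_a γ H² = 0.5 × 0.229 × 16.6 × 3.2² = 19.46 kN/m.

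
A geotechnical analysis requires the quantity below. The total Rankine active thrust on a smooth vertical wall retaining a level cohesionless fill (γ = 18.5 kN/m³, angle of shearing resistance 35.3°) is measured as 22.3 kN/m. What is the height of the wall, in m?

K_a = 0.2675. P_a = ½ K_a γ H² ⇒ H = √(2P_a/(K_a γ)).
H = √(2×22.3/(0.2675×18.5)) = 3.002 m.

3.00 m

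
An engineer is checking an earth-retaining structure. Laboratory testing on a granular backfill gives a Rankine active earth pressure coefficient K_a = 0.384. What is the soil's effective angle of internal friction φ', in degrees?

26.4°

K_a = tan²(45° − φ/2) ⇒ 45° − φ/2 = arctan(√0.384) = 31.79°.
φ = 2(45° − 31.79°) = 26.43°.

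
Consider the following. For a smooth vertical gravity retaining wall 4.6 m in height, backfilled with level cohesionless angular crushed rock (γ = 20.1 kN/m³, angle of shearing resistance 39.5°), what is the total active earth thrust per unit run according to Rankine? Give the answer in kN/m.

K_a = tan²(45° − φ/2) = 0.2224.
P_a = ½ K_a γ H² = 0.5 × 0.2224 × 20.1 × 4.6² = 47.30 kN/m.

47.3 kN/m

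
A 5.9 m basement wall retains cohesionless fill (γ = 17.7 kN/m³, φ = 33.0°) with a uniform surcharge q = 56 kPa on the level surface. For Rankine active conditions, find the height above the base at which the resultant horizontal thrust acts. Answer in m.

2.48 m

K_a = 0.2948.
Triangular part P₁ = ½K_aγH² = 90.82 at H/3 = 1.967 m; rectangular part P₂ = K_a q H = 97.40 at H/2 = 2.950 m.
ȳ = (P₁·1.967 + P₂·2.950)/(P₁+P₂) = 2.476 m.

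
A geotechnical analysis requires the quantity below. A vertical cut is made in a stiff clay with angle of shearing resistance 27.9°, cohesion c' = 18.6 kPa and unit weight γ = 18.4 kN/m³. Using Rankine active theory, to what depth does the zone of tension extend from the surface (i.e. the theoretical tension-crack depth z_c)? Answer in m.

K_a = tan²(45° − 27.9°/2) = 0.3625; √K_a = 0.6020.
The active pressure is zero where K_a γ z = 2c√K_a, so z_c = 2c/(γ√K_a) = 2×18.6/(18.4×0.6020) = 3.358 m.

3.36 m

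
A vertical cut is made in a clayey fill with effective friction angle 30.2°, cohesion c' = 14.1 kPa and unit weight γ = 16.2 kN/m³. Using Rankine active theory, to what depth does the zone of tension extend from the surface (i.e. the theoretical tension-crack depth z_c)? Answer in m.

3.03 m

K_a = tan²(45° − 30.2°/2) = 0.3307; √K_a = 0.5750.
The active pressure is zero where K_a γ z = 2c√K_a, so z_c = 2c/(γ√K_a) = 2×14.1/(16.2×0.5750) = 3.027 m.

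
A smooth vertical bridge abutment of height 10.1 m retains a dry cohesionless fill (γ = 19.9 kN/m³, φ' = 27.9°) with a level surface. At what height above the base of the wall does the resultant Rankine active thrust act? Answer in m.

K_a = 0.3625.
The pressure distribution is triangular, so the resultant acts at H/3 above the base = 10.1/3 = 3.367 m.

3.37 m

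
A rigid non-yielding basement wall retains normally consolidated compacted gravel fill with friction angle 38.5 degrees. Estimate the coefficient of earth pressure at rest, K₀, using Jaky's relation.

0.377

K₀ = 1 − sin φ' = 1 − sin 38.5° = 0.3775.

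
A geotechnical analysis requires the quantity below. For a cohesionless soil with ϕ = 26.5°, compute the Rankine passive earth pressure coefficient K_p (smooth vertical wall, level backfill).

K_p = (1 + sin φ)/(1 − sin φ) = tan²(45° + 26.5°/2) = 2.611.

2.61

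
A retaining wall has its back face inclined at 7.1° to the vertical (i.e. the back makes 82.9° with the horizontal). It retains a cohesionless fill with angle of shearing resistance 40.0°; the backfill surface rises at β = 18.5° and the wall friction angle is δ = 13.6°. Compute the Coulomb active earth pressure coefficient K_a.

K_a = sin²(α+φ) / [sin²α · sin(α−δ) · (1 + √{sin(φ+δ)sin(φ−β) / (sin(α−δ)sin(α+β))})²].
With α = 82.9°, φ = 40.0°, δ = 13.6°, β = 18.5°: K_a = 0.3116.

0.312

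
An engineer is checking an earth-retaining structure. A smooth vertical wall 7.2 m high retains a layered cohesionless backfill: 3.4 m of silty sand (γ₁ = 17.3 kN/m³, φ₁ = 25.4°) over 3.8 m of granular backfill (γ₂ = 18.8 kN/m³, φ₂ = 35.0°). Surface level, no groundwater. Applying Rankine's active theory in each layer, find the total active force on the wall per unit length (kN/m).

K_a1 = tan²(45°−25.4°/2) = 0.3996; K_a2 = tan²(45°−35.0°/2) = 0.2710.
Layer 1: σ at base = K_a1 γ₁ h₁ = 23.51 kPa; P₁ = ½×23.51×3.4 = 39.96.
Layer 2: σ_v at top = γ₁h₁ = 58.82; σ_h top = K_a2×58.82 = 15.94; σ_h base = K_a2×(58.82+18.8×3.8) = 35.30.
P₂ = ½(15.94+35.30)×3.8 = 97.35. Total P_a = 39.96+97.35 = 137.3 kN/m.

137 kN/m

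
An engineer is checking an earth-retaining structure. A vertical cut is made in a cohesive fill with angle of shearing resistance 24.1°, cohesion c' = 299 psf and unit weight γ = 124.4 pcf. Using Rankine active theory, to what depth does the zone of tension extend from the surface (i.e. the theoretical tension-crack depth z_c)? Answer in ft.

K_a = tan²(45° − 24.1°/2) = 0.4201; √K_a = 0.6482.
The active pressure is zero where K_a γ z = 2c√K_a, so z_c = 2c/(γ√K_a) = 2×299/(124.4×0.6482) = 7.416 ft.

7.42 ft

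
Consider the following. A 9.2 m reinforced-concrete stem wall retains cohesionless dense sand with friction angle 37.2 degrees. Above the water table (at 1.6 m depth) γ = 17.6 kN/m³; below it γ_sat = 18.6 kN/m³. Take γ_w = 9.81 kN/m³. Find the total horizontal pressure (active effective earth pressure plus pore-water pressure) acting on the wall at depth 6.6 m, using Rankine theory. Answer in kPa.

K_a = (1 − sin φ)/(1 + sin φ) = 0.2464.
γ' = 18.6 − 9.81 = 8.790 kN/m³.
Effective vertical stress at 6.6 m: σ'_v = 17.6×1.6 + 8.790×5.00 = 72.11 kPa.
σ'_h = K_a σ'_v = 0.2464 × 72.11 = 17.77 kPa; u = γ_w × 5.00 = 49.05 kPa.
Total σ_h = 17.77 + 49.05 = 66.82 kPa.

66.8 kPa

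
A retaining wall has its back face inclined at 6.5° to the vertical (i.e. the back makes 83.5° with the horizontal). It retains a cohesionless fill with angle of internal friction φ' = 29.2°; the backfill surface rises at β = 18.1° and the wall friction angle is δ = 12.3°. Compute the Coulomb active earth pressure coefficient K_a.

K_a = sin²(α+φ) / [sin²α · sin(α−δ) · (1 + √{sin(φ+δ)sin(φ−β) / (sin(α−δ)sin(α+β))})²].
With α = 83.5°, φ = 29.2°, δ = 12.3°, β = 18.1°: K_a = 0.4846.

0.485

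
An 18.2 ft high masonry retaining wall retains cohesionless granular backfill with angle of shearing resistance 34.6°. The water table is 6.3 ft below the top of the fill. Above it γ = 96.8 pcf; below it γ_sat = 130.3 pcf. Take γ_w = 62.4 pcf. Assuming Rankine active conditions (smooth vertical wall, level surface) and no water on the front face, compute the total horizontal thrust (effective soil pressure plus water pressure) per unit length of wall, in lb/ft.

K_a = tan²(45° − φ/2) = 0.2756.
γ' = 130.3 − 62.4 = 67.90 pcf. Depth below WT = 11.9 ft.
σ'_h at WT = K_a γ d_w = 168.1 psf; at base = 168.1 + K_a γ' × 11.9 = 390.8 psf.
P₁ (0–6.3 ft) = ½×168.1×6.3 = 529.5. P₂ (6.3–18.2 ft) = ½(168.1+390.8)×11.9 = 3325.
P_w = ½ γ_w h₂² = 0.5×62.4×11.9² = 4418. Total = 529.5+3325+4418 = 8273 lb/ft.

8270 lb/ft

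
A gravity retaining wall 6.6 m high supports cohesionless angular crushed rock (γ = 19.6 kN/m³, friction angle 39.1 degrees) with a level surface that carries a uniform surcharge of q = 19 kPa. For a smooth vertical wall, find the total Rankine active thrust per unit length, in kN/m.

125 kN/m

K_a = tan²(45° − φ/2) = 0.2265.
Soil triangle: ½ K_a γ H² = 0.5×0.2265×19.6×6.6² = 96.68 kN/m.
Surcharge rectangle: K_a q H = 0.2265×19×6.6 = 28.40 kN/m.
Total = 96.68 + 28.40 = 125.1 kN/m.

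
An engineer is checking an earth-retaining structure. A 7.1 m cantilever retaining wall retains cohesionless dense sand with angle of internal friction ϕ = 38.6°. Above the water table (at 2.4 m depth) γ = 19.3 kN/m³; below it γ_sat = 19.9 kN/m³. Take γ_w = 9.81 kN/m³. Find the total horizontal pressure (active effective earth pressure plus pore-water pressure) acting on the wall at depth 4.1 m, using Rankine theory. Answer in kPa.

K_a = (1 − sin φ)/(1 + sin φ) = 0.2316.
γ' = 19.9 − 9.81 = 10.09 kN/m³.
Effective vertical stress at 4.1 m: σ'_v = 19.3×2.4 + 10.09×1.70 = 63.47 kPa.
σ'_h = K_a σ'_v = 0.2316 × 63.47 = 14.70 kPa; u = γ_w × 1.70 = 16.68 kPa.
Total σ_h = 14.70 + 16.68 = 31.38 kPa.

31.4 kPa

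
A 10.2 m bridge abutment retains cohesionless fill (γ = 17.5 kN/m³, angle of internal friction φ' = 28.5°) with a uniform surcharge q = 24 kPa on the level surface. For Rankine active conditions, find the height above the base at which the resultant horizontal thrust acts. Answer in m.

3.76 m

K_a = 0.3540.
Triangular part P₁ = ½K_aγH² = 322.2 at H/3 = 3.400 m; rectangular part P₂ = K_a q H = 86.65 at H/2 = 5.100 m.
ȳ = (P₁·3.400 + P₂·5.100)/(P₁+P₂) = 3.760 m.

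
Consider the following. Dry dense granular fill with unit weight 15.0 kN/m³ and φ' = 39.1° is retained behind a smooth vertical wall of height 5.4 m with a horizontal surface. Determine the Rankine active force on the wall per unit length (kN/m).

K_a = tan²(45° − φ/2) = 0.2265.
P_a = ½ K_a γ H² = 0.5 × 0.2265 × 15.0 × 5.4² = 49.53 kN/m.

49.5 kN/m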